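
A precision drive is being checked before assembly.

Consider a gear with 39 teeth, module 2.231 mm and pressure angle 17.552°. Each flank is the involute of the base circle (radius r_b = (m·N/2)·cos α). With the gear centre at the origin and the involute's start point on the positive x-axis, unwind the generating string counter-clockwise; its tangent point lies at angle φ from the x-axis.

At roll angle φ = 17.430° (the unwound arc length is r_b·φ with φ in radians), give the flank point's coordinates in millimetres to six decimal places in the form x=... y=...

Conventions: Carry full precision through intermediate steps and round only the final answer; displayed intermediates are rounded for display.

recognized (one wheel, involute flank): single-mesh tooth geometry, m = 2.231, N = 39
pitch radius r_p = m·N/2 = 2.231·39/2 = 43.504500
base radius r_b = r_p·cos α = 43.504500·cos 17.552° = 41.479089
roll angle φ = 17.430° = 0.30421089 rad
x = r_b·(cos φ + φ·sin φ) = 43.354237
y = r_b·(sin φ − φ·cos φ) = 0.385663

x=43.354237 y=0.385663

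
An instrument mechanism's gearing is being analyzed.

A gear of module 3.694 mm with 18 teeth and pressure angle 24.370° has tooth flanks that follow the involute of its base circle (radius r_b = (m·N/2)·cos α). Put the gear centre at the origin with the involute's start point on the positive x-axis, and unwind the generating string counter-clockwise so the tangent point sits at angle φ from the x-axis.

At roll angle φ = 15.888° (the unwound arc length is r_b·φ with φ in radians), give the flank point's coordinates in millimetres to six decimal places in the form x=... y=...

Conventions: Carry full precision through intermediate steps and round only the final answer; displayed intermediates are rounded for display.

x=31.425811 y=0.213592

single-mesh involute tooth geometry (18T wheel at module 3.694)
pitch radius r_p = m·N/2 = 3.694·18/2 = 33.246000
base radius r_b = r_p·cos α = 33.246000·cos 24.370° = 30.283776
roll angle φ = 15.888° = 0.27729791 rad
x = r_b·(cos φ + φ·sin φ) = 31.425811
y = r_b·(sin φ − φ·cos φ) = 0.213592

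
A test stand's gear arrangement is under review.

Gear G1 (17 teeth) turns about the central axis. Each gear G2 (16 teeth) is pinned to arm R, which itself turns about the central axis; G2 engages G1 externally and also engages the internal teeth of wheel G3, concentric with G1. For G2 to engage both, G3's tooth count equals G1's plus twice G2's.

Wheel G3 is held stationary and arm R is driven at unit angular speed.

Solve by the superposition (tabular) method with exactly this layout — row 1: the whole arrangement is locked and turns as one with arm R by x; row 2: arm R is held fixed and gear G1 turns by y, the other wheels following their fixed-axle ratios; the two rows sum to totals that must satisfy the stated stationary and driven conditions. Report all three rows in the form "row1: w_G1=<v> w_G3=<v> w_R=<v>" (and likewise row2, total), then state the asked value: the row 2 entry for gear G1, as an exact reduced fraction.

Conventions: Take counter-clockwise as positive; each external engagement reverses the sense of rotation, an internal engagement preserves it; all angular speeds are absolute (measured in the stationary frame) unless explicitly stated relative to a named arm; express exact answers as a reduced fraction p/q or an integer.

row1: w_G1=1 w_G3=1 w_R=1
row2: w_G1=49/17 w_G3=-1 w_R=0
total: w_G1=66/17 w_G3=0 w_R=1
asked value: 49/17

class = planetary set [G3 = 17+2·16 = 49; Willis about the carrier]
row 1 (train locked, turned with arm): all members turn x
superposition row 2 [arm held]: sun y, ring −(17/49)·y, arm 0
boundary: total ω_ring = x − (17/49)·y = 0 and total ω_arm = x = 1  ⇒  y = 49/17, x = 1
row 2 ring = −(17/49)·49/17 = -1
totals (row 1 + row 2): sun 1 + 49/17 = 66/17, ring 1 + (-1) = 0, arm 1 + 0 = 1
asked cell (row2, sun) = 49/17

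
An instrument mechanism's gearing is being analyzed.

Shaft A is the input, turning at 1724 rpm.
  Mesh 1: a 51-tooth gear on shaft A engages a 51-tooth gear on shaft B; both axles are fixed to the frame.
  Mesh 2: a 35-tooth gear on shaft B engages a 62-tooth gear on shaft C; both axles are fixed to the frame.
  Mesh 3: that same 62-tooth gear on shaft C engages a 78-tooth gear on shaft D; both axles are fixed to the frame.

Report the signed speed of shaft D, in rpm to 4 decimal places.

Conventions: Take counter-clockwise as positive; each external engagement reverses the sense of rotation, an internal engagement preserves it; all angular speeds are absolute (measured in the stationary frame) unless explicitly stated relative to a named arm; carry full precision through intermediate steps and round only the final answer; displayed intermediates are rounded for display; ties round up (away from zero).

-773.5897 rpm

class = fixed-axis compound train [3 meshes; 3 ratios multiply, 3 sense flips]
mesh 1 [51T→51T]: ω = 1724.0000×51/51 = 1724.0000 rpm, sense flips to −
mesh 2 [35T→62T]: ω = 1724.0000×35/62 = 973.2258 rpm, sense flips to +
mesh 3 [62T→78T]: ω = 973.2258×62/78 = 773.5897 rpm, sense flips to −
signed output speed = -773.5897 rpm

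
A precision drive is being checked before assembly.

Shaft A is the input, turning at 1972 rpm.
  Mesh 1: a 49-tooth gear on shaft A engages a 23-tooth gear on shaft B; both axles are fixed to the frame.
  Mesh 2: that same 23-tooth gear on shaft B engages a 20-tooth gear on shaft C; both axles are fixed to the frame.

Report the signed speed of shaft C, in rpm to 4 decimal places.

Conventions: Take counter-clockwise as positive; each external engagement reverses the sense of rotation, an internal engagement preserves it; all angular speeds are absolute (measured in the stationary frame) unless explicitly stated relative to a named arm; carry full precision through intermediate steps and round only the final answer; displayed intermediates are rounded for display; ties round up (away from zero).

recognized (3 fixed axles, 2 meshes): fixed-axis compound train
mesh 1 [49T→23T]: ω = 1972.0000×49/23 = 4201.2174 rpm, sense flips to −
mesh 2 [23T→20T]: ω = 4201.2174×23/20 = 4831.4000 rpm, sense flips to +
signed output speed = +4831.4000 rpm

+4831.4000 rpm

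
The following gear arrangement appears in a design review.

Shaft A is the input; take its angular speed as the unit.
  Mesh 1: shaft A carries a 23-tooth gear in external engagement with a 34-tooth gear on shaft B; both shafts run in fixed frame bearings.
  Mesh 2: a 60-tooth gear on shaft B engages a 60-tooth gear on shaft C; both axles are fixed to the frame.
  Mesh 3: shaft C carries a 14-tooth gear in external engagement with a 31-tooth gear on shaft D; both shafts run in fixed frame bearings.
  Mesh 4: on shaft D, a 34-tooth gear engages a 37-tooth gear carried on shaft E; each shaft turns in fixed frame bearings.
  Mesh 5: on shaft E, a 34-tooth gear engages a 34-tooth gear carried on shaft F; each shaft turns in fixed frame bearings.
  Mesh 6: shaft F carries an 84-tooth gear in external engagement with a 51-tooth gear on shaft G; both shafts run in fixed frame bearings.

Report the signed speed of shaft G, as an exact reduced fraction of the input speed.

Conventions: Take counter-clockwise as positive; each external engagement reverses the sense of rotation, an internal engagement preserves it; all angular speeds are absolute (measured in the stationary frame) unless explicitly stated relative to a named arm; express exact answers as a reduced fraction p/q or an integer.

6-mesh fixed-axis compound train (all bearings frame-fixed)
mesh 1 [23T→34T]: |ω|/ω_in = 1×23/34 = 23/34, sense flips to −
mesh 2 [60T→60T]: |ω|/ω_in = (23/34)×60/60 = 23/34, sense flips to +
mesh 3 [14T→31T]: |ω|/ω_in = (23/34)×14/31 = 161/527, sense flips to −
mesh 4 [34T→37T]: |ω|/ω_in = (161/527)×34/37 = 322/1147, sense flips to +
mesh 5 [34T→34T]: |ω|/ω_in = (322/1147)×34/34 = 322/1147, sense flips to −
mesh 6 [84T→51T]: |ω|/ω_in = (322/1147)×84/51 = 9016/19499, sense flips to +
signed output speed (× input speed) = 9016/19499

9016/19499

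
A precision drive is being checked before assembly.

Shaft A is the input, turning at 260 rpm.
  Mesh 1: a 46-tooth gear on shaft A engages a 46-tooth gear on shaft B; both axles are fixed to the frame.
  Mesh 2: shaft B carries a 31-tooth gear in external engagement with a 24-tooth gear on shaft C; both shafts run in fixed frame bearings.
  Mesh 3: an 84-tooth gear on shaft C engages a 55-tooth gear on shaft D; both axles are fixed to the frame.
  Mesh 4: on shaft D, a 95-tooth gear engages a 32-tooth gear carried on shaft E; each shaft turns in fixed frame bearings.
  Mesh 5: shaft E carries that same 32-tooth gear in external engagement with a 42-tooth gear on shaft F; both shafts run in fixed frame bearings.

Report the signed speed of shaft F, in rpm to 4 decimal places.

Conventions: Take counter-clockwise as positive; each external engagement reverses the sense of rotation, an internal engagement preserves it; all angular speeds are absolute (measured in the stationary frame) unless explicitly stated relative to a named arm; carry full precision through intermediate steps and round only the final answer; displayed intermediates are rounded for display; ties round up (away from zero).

-1160.1515 rpm

5-mesh fixed-axis compound train (all bearings frame-fixed)
mesh 1 [46T→46T]: ω = 260.0000×46/46 = 260.0000 rpm, sense flips to −
mesh 2 [31T→24T]: ω = 260.0000×31/24 = 335.8333 rpm, sense flips to +
mesh 3 [84T→55T]: ω = 335.8333×84/55 = 512.9091 rpm, sense flips to −
mesh 4 [95T→32T]: ω = 512.9091×95/32 = 1522.6989 rpm, sense flips to +
mesh 5 [32T→42T]: ω = 1522.6989×32/42 = 1160.1515 rpm, sense flips to −
signed output speed = -1160.1515 rpm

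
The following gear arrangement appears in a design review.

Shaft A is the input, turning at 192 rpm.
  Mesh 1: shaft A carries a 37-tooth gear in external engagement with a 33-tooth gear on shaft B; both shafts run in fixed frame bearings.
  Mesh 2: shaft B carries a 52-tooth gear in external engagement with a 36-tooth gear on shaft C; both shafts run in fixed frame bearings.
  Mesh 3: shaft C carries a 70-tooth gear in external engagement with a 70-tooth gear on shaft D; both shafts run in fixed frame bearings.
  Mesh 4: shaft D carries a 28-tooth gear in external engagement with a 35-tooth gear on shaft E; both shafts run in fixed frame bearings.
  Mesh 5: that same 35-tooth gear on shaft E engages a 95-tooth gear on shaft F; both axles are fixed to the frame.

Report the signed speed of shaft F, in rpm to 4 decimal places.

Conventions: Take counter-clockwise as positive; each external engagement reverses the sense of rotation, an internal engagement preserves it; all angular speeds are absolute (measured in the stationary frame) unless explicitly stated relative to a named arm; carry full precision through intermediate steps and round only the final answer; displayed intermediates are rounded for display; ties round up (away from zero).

5-mesh fixed-axis compound train (all bearings frame-fixed)
mesh 1 [37T→33T]: ω = 192.0000×37/33 = 215.2727 rpm, sense flips to −
mesh 2 [52T→36T]: ω = 215.2727×52/36 = 310.9495 rpm, sense flips to +
mesh 3 [70T→70T]: ω = 310.9495×70/70 = 310.9495 rpm, sense flips to −
mesh 4 [28T→35T]: ω = 310.9495×28/35 = 248.7596 rpm, sense flips to +
mesh 5 [35T→95T]: ω = 248.7596×35/95 = 91.6483 rpm, sense flips to −
signed output speed = -91.6483 rpm

-91.6483 rpm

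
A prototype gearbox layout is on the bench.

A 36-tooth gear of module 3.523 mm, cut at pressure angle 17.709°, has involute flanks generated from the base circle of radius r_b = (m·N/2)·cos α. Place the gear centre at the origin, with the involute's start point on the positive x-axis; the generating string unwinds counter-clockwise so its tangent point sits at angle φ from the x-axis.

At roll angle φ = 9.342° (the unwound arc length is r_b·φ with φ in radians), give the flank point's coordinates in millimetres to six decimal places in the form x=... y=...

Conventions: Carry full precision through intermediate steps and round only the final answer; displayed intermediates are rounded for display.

x=61.206700 y=0.087052

topology: single-mesh involute geometry — m = 3.523, N = 36
pitch radius r_p = m·N/2 = 3.523·36/2 = 63.414000
base radius r_b = r_p·cos α = 63.414000·cos 17.709° = 60.409046
roll angle φ = 9.342° = 0.16304866 rad
x = r_b·(cos φ + φ·sin φ) = 61.206700
y = r_b·(sin φ − φ·cos φ) = 0.087052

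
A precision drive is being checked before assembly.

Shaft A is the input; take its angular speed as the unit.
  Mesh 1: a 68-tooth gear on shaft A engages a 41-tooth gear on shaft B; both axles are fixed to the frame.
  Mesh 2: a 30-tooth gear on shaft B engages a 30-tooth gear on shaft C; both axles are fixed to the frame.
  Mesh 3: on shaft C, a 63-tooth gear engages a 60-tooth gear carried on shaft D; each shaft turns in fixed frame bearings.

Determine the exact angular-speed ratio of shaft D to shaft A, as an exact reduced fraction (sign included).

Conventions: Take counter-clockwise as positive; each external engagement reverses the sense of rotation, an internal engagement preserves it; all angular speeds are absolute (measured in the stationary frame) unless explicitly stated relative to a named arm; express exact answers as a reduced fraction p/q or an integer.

-357/205

class = fixed-axis compound train [3 meshes; 3 ratios multiply, 3 sense flips]
mesh 1 [68T→41T]: running ratio 68/41, sense −
mesh 2 [30T→30T]: running ratio 68/41, sense +
mesh 3 [63T→60T]: running ratio 357/205, sense −
ω_out/ω_in = -357/205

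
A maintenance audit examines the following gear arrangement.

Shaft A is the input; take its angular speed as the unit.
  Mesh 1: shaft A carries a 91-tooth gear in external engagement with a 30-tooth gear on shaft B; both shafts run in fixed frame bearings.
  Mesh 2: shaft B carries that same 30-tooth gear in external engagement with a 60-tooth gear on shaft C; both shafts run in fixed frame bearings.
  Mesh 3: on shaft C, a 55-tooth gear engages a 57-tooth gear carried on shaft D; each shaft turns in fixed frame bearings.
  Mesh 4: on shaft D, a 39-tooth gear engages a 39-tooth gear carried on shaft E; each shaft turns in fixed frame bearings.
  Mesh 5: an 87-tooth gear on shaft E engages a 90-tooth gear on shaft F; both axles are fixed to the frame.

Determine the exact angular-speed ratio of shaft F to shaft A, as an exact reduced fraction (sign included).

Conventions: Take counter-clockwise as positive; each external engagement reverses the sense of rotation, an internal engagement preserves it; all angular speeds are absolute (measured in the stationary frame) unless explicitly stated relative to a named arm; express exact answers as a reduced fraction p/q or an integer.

class = fixed-axis compound train [5 meshes; 5 ratios multiply, 5 sense flips]
mesh 1 [91T→30T]: running ratio 91/30, sense −
mesh 2 [30T→60T]: running ratio 91/60, sense +
mesh 3 [55T→57T]: running ratio 1001/684, sense −
mesh 4 [39T→39T]: running ratio 1001/684, sense +
mesh 5 [87T→90T]: running ratio 29029/20520, sense −
ω_out/ω_in = -29029/20520

-29029/20520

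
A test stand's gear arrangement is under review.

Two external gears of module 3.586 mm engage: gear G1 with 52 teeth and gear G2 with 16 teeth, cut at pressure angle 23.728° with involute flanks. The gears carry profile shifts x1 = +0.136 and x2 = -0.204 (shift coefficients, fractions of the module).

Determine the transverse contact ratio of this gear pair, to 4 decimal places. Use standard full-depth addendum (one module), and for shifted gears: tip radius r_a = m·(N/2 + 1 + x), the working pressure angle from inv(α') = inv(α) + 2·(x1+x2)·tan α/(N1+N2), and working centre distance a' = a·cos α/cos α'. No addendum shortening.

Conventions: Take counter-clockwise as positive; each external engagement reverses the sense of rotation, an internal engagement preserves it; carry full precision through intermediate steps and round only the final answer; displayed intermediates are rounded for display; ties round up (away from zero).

1.5273

recognized (one external pair, fixed centres): single-mesh tooth geometry, m = 3.586, N1 = 52, N2 = 16
base radii: r_b1 = 85.354393, r_b2 = 26.262890
tip radii: r_a1 = 97.309696, r_a2 = 31.542456
inv(α') = inv(23.728°) + 2·(+0.136-0.204)·tan α/(52+16) = 0.02454147  ⇒  α' = 23.46402°
a' = a·cos α / cos α' = 121.9240·cos 23.728°/cos 23.46402° = 121.678870
action lengths: √(r_a1²−r_b1²) = 46.731194, √(r_a2²−r_b2²) = 17.469606
base pitch p_b = π·m·cos α = 10.313413
CR = (46.731194 + 17.469606 − 121.678870·sin 23.46402°)/10.313413 = 1.527288
contact ratio ≈ 1.5273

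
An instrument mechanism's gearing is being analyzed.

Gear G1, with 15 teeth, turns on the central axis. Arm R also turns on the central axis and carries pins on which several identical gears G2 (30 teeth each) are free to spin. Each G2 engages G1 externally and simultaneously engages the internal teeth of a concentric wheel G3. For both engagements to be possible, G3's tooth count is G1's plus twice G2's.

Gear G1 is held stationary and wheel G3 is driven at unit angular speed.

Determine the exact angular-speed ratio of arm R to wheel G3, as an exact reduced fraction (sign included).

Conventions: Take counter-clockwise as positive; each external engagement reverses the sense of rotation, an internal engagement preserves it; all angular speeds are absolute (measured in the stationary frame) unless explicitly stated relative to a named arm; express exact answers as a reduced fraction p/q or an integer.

5/6

topology: planetary set — G1 15T / G2 30T / G3 75T, arm = carrier (Willis)
ring teeth: 15 + 2·30 = 75
15(ω_sun−ω_arm) = −75(ω_ring−ω_arm),  ω_sun = 0, ω_ring = 1
15(0−ω_arm) = −75(1−ω_arm)  ⇒  90·ω_arm = 75  ⇒  ω_arm = 5/6
ω_out/ω_in = 5/6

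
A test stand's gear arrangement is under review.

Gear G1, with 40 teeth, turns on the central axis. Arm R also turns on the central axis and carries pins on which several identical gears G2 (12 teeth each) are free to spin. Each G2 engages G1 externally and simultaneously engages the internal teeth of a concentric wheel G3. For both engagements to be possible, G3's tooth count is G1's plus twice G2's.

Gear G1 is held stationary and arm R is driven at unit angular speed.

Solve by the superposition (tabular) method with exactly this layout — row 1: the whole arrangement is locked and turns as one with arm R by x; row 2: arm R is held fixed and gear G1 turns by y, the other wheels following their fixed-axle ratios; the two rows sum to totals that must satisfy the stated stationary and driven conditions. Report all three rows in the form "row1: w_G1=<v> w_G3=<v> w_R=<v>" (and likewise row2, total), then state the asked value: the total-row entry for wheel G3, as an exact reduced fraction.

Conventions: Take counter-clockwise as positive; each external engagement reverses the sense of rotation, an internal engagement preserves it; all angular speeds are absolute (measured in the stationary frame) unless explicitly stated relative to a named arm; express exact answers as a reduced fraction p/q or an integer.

row1: w_G1=1 w_G3=1 w_R=1
row2: w_G1=-1 w_G3=5/8 w_R=0
total: w_G1=0 w_G3=13/8 w_R=1
asked value: 13/8

planetary set (40T centre, 12T on arm, 64T internal) — Willis relation
row 1: whole set turns with the arm by x
row 2: sun turns y, ring = −(40/64)·y, arm 0
boundary: total ω_sun = x + y = 0 and total ω_arm = x = 1  ⇒  y = -1, x = 1
row 2 ring = −(40/64)·(-1) = 5/8
totals (row 1 + row 2): sun 1 + (-1) = 0, ring 1 + 5/8 = 13/8, arm 1 + 0 = 1
asked cell (total, ring) = 13/8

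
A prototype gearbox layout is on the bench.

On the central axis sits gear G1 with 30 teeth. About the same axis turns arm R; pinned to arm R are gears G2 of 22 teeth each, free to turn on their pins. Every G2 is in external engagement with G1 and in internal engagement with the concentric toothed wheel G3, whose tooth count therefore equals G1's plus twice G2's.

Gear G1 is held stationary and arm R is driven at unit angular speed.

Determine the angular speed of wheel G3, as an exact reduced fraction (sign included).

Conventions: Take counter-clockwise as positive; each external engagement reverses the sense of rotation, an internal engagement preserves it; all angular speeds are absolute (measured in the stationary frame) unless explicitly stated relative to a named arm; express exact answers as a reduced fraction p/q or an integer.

52/37

recognized (axles ride arm R): planetary set, 30/22/74 teeth
ring teeth: 30 + 2·22 = 74
30(ω_sun−ω_arm) = −74(ω_ring−ω_arm),  ω_sun = 0, ω_arm = 1
ω_ring = 1 − (30/74)(0−1) = 52/37
exact speed ratio = 52/37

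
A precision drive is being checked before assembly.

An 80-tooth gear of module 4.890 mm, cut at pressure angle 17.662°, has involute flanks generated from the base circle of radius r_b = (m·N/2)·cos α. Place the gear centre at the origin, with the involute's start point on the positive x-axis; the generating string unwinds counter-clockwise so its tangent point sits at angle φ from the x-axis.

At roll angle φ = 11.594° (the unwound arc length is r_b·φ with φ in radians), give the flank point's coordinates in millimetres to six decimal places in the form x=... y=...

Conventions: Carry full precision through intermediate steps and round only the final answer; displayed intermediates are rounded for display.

x=190.156857 y=0.512661

single-mesh involute tooth geometry (80T wheel at module 4.890)
pitch radius r_p = m·N/2 = 4.890·80/2 = 195.600000
base radius r_b = r_p·cos α = 195.600000·cos 17.662° = 186.379986
roll angle φ = 11.594° = 0.20235347 rad
x = r_b·(cos φ + φ·sin φ) = 190.156857
y = r_b·(sin φ − φ·cos φ) = 0.512661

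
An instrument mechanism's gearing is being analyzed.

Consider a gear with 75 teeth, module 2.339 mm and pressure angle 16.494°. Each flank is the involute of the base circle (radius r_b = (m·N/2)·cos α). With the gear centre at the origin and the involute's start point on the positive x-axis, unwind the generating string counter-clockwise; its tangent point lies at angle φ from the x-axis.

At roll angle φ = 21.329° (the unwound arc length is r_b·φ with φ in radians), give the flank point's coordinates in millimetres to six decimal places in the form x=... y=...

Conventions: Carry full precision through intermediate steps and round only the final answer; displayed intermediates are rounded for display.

recognized (one wheel, involute flank): single-mesh tooth geometry, m = 2.339, N = 75
pitch radius r_p = m·N/2 = 2.339·75/2 = 87.712500
base radius r_b = r_p·cos α = 87.712500·cos 16.494° = 84.103084
roll angle φ = 21.329° = 0.37226128 rad
x = r_b·(cos φ + φ·sin φ) = 89.730182
y = r_b·(sin φ − φ·cos φ) = 1.426277

x=89.730182 y=1.426277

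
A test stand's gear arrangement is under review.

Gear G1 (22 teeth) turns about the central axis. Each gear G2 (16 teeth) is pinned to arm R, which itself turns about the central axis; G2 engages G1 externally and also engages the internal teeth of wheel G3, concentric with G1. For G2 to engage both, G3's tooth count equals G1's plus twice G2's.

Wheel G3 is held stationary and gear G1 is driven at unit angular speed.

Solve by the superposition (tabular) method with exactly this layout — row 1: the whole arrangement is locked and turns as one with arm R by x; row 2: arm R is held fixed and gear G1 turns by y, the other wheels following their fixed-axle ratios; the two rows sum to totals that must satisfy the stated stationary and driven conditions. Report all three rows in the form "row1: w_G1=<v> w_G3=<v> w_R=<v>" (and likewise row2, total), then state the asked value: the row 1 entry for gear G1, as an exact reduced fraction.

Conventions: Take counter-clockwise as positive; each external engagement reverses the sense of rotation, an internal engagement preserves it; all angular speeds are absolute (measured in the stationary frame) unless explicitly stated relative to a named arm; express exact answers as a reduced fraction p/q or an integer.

row1: w_G1=11/38 w_G3=11/38 w_R=11/38
row2: w_G1=27/38 w_G3=-11/38 w_R=0
total: w_G1=1 w_G3=0 w_R=11/38
asked value: 11/38

class = planetary set [G3 = 22+2·16 = 54; Willis about the carrier]
row 1 — lock + rotate with arm: ω_sun = ω_ring = ω_arm = x
row 2: sun turns y, ring = −(22/54)·y, arm 0
boundary: total ω_ring = x − (22/54)·y = 0 and total ω_sun = x + y = 1  ⇒  y = 27/38, x = 11/38
row 2 ring = −(22/54)·27/38 = -11/38
totals (row 1 + row 2): sun 11/38 + 27/38 = 1, ring 11/38 + (-11/38) = 0, arm 11/38 + 0 = 11/38
asked cell (row1, sun) = 11/38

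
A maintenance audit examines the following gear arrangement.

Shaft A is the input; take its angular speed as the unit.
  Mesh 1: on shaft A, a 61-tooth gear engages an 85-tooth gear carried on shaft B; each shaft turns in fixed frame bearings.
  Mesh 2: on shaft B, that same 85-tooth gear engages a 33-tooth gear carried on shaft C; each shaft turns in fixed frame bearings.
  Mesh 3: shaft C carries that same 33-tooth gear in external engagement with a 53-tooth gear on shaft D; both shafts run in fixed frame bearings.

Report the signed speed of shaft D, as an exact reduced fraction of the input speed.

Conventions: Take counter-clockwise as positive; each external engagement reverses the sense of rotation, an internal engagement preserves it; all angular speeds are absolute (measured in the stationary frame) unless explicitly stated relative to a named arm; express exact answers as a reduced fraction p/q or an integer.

-61/53

3-mesh fixed-axis compound train (all bearings frame-fixed)
mesh 1 [61T→85T]: |ω|/ω_in = 1×61/85 = 61/85, sense flips to −
mesh 2 [85T→33T]: |ω|/ω_in = (61/85)×85/33 = 61/33, sense flips to +
mesh 3 [33T→53T]: |ω|/ω_in = (61/33)×33/53 = 61/53, sense flips to −
signed output speed (× input speed) = -61/53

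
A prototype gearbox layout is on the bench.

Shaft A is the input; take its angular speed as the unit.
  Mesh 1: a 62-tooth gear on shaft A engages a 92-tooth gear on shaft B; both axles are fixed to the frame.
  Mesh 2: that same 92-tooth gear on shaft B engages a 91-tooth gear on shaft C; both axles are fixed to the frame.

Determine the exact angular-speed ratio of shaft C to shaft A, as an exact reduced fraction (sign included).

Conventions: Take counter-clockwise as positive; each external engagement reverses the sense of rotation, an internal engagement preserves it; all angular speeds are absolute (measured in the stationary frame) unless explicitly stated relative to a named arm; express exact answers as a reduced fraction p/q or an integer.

class = fixed-axis compound train [2 meshes; 2 ratios multiply, 2 sense flips]
mesh 1 [62T→92T]: running ratio 31/46, sense −
mesh 2 [92T→91T]: running ratio 62/91, sense +
ω_out/ω_in = 62/91

62/91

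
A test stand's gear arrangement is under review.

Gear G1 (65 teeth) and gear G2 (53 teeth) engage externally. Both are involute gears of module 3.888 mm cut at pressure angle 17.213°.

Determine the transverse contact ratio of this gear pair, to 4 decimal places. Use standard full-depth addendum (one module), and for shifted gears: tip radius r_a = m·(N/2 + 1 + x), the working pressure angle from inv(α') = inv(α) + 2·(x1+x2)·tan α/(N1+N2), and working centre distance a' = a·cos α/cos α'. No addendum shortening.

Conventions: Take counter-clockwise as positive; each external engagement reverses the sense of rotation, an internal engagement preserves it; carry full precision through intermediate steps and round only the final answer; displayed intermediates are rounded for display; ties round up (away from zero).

1.9584

single-mesh involute tooth geometry (65T engaging 53T at module 3.888)
base radii: r_b1 = 120.700493, r_b2 = 98.417325
tip radii: r_a1 = 130.248000, r_a2 = 106.920000
no profile shift: α' = α, a' = a
action lengths: √(r_a1²−r_b1²) = 48.948264, √(r_a2²−r_b2²) = 41.784167
base pitch p_b = π·m·cos α = 11.667439
CR = (48.948264 + 41.784167 − 229.392000·sin 17.21300°)/11.667439 = 1.958412
contact ratio ≈ 1.9584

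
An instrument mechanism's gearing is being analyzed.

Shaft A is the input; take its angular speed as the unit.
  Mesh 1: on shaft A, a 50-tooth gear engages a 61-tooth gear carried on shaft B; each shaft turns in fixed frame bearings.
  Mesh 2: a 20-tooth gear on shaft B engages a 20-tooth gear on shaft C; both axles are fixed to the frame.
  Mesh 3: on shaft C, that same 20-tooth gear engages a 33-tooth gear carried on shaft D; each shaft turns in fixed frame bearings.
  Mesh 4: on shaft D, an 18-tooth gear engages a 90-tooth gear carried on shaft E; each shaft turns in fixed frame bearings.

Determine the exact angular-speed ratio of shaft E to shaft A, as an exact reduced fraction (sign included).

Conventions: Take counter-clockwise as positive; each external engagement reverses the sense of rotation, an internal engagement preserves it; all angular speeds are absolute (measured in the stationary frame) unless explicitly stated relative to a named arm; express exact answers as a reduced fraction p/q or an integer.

200/2013

class = fixed-axis compound train [4 meshes; 4 ratios multiply, 4 sense flips]
mesh 1 [50T→61T]: running ratio 50/61, sense −
mesh 2 [20T→20T]: running ratio 50/61, sense +
mesh 3 [20T→33T]: running ratio 1000/2013, sense −
mesh 4 [18T→90T]: running ratio 200/2013, sense +
ω_out/ω_in = 200/2013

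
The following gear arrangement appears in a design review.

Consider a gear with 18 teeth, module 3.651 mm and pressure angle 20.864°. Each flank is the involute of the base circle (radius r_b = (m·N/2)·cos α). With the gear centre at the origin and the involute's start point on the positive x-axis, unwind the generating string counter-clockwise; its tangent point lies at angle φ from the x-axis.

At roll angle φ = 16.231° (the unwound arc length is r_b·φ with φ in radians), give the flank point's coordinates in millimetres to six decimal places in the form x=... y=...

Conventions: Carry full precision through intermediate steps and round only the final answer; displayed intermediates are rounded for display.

topology: single-mesh involute geometry — m = 3.651, N = 18
pitch radius r_p = m·N/2 = 3.651·18/2 = 32.859000
base radius r_b = r_p·cos α = 32.859000·cos 20.864° = 30.704384
roll angle φ = 16.231° = 0.28328439 rad
x = r_b·(cos φ + φ·sin φ) = 31.911791
y = r_b·(sin φ − φ·cos φ) = 0.230812

x=31.911791 y=0.230812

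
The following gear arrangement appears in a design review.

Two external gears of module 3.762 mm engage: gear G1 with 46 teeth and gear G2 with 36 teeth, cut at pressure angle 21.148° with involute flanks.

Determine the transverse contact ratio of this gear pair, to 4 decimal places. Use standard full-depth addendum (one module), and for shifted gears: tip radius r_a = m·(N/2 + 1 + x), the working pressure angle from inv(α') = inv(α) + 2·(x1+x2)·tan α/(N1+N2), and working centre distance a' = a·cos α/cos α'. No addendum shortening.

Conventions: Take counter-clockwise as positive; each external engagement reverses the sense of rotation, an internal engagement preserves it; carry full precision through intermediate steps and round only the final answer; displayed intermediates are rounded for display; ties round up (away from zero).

class = single-mesh tooth geometry [involute pair 46T × 36T, m = 3.762]
base radii: r_b1 = 80.698614, r_b2 = 63.155437
tip radii: r_a1 = 90.288000, r_a2 = 71.478000
no profile shift: α' = α, a' = a
action lengths: √(r_a1²−r_b1²) = 40.492674, √(r_a2²−r_b2²) = 33.473800
base pitch p_b = π·m·cos α = 11.022703
CR = (40.492674 + 33.473800 − 154.242000·sin 21.14800°)/11.022703 = 1.661962
contact ratio ≈ 1.6620

1.6620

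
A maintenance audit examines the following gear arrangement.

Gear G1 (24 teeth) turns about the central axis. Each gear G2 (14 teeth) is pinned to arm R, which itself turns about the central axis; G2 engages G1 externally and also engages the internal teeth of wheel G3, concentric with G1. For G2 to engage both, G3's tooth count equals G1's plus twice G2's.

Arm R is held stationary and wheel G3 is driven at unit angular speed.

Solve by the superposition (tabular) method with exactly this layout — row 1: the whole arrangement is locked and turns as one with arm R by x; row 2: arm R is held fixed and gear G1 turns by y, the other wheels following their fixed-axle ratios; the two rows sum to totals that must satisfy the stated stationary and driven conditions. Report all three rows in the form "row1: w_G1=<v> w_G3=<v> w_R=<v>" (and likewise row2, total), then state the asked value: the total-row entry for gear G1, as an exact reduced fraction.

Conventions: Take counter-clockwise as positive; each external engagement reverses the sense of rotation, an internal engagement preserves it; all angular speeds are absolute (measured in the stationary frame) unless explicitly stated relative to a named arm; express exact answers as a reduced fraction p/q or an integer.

row1: w_G1=0 w_G3=0 w_R=0
row2: w_G1=-13/6 w_G3=1 w_R=0
total: w_G1=-13/6 w_G3=1 w_R=0
asked value: -13/6

planetary set (24T centre, 14T on arm, 52T internal) — Willis relation
row 1 — lock + rotate with arm: ω_sun = ω_ring = ω_arm = x
row 2: sun turns y, ring = −(24/52)·y, arm 0
boundary: total ω_arm = x = 0 and total ω_ring = x − (24/52)·y = 1  ⇒  y = -13/6, x = 0
row 2 ring = −(24/52)·(-13/6) = 1
totals (row 1 + row 2): sun 0 + (-13/6) = -13/6, ring 0 + 1 = 1, arm 0 + 0 = 0
asked cell (total, sun) = -13/6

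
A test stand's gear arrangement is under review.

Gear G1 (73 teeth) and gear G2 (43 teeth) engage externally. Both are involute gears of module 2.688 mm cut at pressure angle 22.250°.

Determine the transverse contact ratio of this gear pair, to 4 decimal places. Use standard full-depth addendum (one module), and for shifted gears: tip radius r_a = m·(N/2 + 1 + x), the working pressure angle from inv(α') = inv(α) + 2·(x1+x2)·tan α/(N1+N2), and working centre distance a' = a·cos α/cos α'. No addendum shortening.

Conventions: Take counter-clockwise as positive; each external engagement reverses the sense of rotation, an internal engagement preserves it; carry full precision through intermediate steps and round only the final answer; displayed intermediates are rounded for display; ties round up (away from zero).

class = single-mesh tooth geometry [involute pair 73T × 43T, m = 2.688]
base radii: r_b1 = 90.806630, r_b2 = 53.488837
tip radii: r_a1 = 100.800000, r_a2 = 60.480000
no profile shift: α' = α, a' = a
action lengths: √(r_a1²−r_b1²) = 43.758382, √(r_a2²−r_b2²) = 28.227199
base pitch p_b = π·m·cos α = 7.815820
CR = (43.758382 + 28.227199 − 155.904000·sin 22.25000°)/7.815820 = 1.657247
contact ratio ≈ 1.6572

1.6572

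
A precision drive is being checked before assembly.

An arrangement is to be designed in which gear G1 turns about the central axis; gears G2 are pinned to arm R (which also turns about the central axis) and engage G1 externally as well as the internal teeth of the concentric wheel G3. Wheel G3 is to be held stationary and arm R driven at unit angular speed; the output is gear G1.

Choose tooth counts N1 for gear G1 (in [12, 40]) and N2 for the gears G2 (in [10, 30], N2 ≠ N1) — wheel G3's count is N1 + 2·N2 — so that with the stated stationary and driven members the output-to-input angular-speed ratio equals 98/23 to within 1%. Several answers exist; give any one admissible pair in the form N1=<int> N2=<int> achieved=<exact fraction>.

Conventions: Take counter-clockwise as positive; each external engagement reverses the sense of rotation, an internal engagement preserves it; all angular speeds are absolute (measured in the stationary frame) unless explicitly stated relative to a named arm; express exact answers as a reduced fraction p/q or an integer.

N1=23 N2=26 achieved=98/23

topology: planetary set — design target 98/23, arm = carrier (Willis)
Willis with ω_ring = 0: ω_sun/ω_arm = (N1+N3)/N1; set equal to 98/23  ⇒  N3/N1 = 98/23 − 1 = 75/23
N3 = N1 + 2·N2  ⇒  N2/N1 = (N3/N1 − 1)/2 = (75/23 − 1)/2 = 26/23
smallest multiple with N1 ≥ 12 and N2 ≥ 10: k = 1  ⇒  N1 = 1·23 = 23, N2 = 1·26 = 26 (N1 ≤ 40, N2 ≤ 30, N2 ≠ N1 ✓), N3 = 23 + 2·26 = 75
check: (N1+N3)/N1 with N1 = 23, N3 = 75 gives 98/23; |achieved − target| = 0 ≤ 49/1150 ✓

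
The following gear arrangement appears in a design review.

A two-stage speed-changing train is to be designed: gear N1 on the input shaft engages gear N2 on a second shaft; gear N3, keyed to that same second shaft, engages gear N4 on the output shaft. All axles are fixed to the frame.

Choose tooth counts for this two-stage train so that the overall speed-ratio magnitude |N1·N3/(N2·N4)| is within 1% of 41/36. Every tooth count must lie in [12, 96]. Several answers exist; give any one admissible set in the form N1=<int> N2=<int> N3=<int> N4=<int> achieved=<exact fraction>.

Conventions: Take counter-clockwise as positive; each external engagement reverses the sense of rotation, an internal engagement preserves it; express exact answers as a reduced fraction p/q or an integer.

topology: fixed-axis compound train — 2 stages, target 41/36
target = 41/36 in lowest terms: an exact hit needs N1·N3 = k·41 and N2·N4 = k·36 for one integer k, every count in [12, 96]; additionally prefer no 1:1 stage (N1 ≠ N2, N3 ≠ N4)
k = 1…11: no 1:1-free in-range split of k·41 and k·36 into factor pairs; take k = 12
k = 12: N1·N3 = 492 = 12·41, N2·N4 = 432 = 36·12
achieved = 12·41/(36·12) = 41/36; |achieved − target| = 0 ≤ 41/3600 ✓

N1=12 N2=36 N3=41 N4=12 achieved=41/36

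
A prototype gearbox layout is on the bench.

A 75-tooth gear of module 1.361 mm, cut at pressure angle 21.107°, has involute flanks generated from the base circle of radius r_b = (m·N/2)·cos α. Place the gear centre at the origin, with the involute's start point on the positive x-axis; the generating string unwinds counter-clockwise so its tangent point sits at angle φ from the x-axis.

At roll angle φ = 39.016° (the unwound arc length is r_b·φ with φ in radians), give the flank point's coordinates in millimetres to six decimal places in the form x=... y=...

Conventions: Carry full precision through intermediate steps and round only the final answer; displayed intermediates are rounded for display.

x=57.405465 y=4.782934

class = single-mesh tooth geometry [base-circle involute, m = 1.361, 75T]
pitch radius r_p = m·N/2 = 1.361·75/2 = 51.037500
base radius r_b = r_p·cos α = 51.037500·cos 21.107° = 47.613371
roll angle φ = 39.016° = 0.68095766 rad
x = r_b·(cos φ + φ·sin φ) = 57.405465
y = r_b·(sin φ − φ·cos φ) = 4.782934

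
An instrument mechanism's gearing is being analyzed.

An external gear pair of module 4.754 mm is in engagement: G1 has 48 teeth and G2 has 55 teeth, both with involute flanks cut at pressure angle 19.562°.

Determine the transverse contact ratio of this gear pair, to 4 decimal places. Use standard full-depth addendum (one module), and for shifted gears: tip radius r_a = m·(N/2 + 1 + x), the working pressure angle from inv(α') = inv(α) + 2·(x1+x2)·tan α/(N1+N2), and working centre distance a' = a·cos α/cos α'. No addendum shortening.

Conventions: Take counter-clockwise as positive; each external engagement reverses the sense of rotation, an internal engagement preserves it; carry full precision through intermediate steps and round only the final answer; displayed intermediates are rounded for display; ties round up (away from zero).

1.7832

recognized (one external pair, fixed centres): single-mesh tooth geometry, m = 4.754, N1 = 48, N2 = 55
base radii: r_b1 = 107.510348, r_b2 = 123.188940
tip radii: r_a1 = 118.850000, r_a2 = 135.489000
no profile shift: α' = α, a' = a
action lengths: √(r_a1²−r_b1²) = 50.664067, √(r_a2²−r_b2²) = 56.407040
base pitch p_b = π·m·cos α = 14.073072
CR = (50.664067 + 56.407040 − 244.831000·sin 19.56200°)/14.073072 = 1.783204
contact ratio ≈ 1.7832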